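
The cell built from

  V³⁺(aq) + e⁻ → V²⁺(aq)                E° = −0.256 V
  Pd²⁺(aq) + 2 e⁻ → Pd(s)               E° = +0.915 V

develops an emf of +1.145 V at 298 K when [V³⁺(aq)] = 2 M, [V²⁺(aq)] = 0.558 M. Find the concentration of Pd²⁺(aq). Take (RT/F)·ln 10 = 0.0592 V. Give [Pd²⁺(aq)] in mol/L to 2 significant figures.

1.7 M

The Pd²⁺/Pd couple has the larger reduction potential, so it is the cathode: E°cell = +0.915 − (−0.256) = +1.171 V and n = 2.
Rearranging E = E° − (0.0592/n)·log Q gives log Q = 2(+1.171 − (+1.145))/0.0592 = 0.878.
Balancing electrons gives Pd²⁺(aq) + 2 V²⁺(aq) → Pd(s) + 2 V³⁺(aq); thus Q = [V³⁺(aq)]^2 / ([Pd²⁺(aq)]·[V²⁺(aq)]^2).
Isolating [Pd²⁺(aq)] in Q = 10^{0.878} yields log [Pd²⁺(aq)] = 0.231, i.e. 1.7 M.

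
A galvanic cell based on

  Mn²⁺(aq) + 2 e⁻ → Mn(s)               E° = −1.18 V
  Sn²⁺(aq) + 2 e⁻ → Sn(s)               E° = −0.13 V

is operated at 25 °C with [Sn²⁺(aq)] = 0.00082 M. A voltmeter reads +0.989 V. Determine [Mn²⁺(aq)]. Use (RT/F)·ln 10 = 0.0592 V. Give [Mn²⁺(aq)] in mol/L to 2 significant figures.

0.094 M

With Sn²⁺/Sn at the cathode and Mn²⁺/Mn at the anode, E°cell = −0.13 − (−1.18) = +1.05 V (n = 2).
Since E = E° − (0.0592/n)·log Q, log Q = n(E° − E)/0.0592 = 2.061.
The balanced reaction is Sn²⁺(aq) + Mn(s) → Sn(s) + Mn²⁺(aq), so Q = [Mn²⁺(aq)] / [Sn²⁺(aq)].
Solving for the unknown gives log [Mn²⁺(aq)] = −1.025, so [Mn²⁺(aq)] ≈ 0.094 M.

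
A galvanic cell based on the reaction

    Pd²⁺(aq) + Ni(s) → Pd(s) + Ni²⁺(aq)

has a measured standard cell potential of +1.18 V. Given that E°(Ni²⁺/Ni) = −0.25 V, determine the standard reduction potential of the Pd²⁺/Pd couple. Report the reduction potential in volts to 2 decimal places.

+0.93 V

In the reaction as written the Pd²⁺/Pd couple is reduced (cathode) and Ni²⁺/Ni is oxidized (anode), so E°cell = E°(Pd²⁺/Pd) − E°(Ni²⁺/Ni).
E°(Pd²⁺/Pd) = E°cell + E°(anode) = +1.18 + (−0.25) = +0.93 V.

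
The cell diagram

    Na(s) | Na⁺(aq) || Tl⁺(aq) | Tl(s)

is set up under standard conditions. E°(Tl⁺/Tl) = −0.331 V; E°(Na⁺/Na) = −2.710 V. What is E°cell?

By convention the left-hand electrode in cell notation is the anode (oxidation) and the right-hand electrode is the cathode (reduction).
E°cell = E°(right) − E°(left) = −0.331 − (−2.710) = +2.379 V.

+2.379 V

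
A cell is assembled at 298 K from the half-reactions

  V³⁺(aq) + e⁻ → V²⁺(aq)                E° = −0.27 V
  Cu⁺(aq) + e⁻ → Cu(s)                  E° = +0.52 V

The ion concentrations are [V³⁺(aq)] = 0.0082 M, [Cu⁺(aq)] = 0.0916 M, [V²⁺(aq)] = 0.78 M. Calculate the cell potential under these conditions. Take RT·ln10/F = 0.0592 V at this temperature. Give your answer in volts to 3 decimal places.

Since E°(Cu⁺/Cu) > E°(V³⁺/V²⁺), Cu⁺/Cu serves as the cathode.
The standard potential is +0.52 − (−0.27) = +0.79 V and the balanced reaction transfers n = 1 electron.
Balancing gives Cu⁺(aq) + V²⁺(aq) → Cu(s) + V³⁺(aq); hence Q = [V³⁺(aq)] / ([Cu⁺(aq)]·[V²⁺(aq)]) = 0.115 (log Q = −0.940).
By the Nernst equation, E = +0.79 − (0.0592/1)·(−0.940) = +0.846 V.

+0.846 V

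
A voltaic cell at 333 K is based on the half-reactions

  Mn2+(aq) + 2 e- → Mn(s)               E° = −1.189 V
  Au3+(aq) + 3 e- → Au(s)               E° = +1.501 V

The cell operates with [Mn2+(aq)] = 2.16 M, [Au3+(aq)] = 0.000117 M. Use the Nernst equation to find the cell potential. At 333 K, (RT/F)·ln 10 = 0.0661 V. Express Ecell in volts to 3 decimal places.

+2.592 V

Au³⁺/Au is reduced (cathode, E° = +1.501 V) and Mn²⁺/Mn is oxidized (anode).
The standard potential is +1.501 − (−1.189) = +2.690 V and the balanced reaction transfers n = 6 electrons.
The balanced reaction is 2 Au3+(aq) + 3 Mn(s) → 2 Au(s) + 3 Mn2+(aq), so Q = [Mn2+(aq)]^3 / [Au3+(aq)]^2 = 7.36×10^8 and log Q = 8.867.
By the Nernst equation, E = +2.690 − (0.0661/6)·(8.867) = +2.592 V.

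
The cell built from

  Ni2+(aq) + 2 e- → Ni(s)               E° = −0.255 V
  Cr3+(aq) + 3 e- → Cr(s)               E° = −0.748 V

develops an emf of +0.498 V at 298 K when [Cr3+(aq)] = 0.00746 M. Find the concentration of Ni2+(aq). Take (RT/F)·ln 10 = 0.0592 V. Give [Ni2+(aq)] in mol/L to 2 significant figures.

0.056 M

The Ni²⁺/Ni couple has the larger reduction potential, so it is the cathode: E°cell = −0.255 − (−0.748) = +0.493 V and n = 6.
From the Nernst equation, log Q = n(E° − E)/0.0592 = 6·(+0.493 − (+0.498))/0.0592 = −0.507.
Balancing electrons gives 3 Ni2+(aq) + 2 Cr(s) → 3 Ni(s) + 2 Cr3+(aq); thus Q = [Cr3+(aq)]^2 / [Ni2+(aq)]^3.
Solving for the unknown gives log [Ni2+(aq)] = −1.249, so [Ni2+(aq)] ≈ 0.056 M.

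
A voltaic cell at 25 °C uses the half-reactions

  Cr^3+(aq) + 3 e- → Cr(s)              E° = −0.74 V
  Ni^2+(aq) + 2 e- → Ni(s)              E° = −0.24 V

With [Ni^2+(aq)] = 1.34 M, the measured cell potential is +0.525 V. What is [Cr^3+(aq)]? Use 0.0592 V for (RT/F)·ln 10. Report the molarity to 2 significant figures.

0.084 M

With Ni²⁺/Ni at the cathode and Cr³⁺/Cr at the anode, E°cell = −0.24 − (−0.74) = +0.50 V (n = 6).
Rearranging E = E° − (0.0592/n)·log Q gives log Q = 6(+0.50 − (+0.525))/0.0592 = −2.534.
Balancing electrons gives 3 Ni^2+(aq) + 2 Cr(s) → 3 Ni(s) + 2 Cr^3+(aq); thus Q = [Cr^3+(aq)]^2 / [Ni^2+(aq)]^3.
Isolating [Cr^3+(aq)] in Q = 10^{−2.534} yields log [Cr^3+(aq)] = −1.076, i.e. 0.084 M.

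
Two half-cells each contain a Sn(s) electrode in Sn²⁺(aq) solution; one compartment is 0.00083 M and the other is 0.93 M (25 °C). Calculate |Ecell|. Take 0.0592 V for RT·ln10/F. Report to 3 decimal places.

0.090 V

For a concentration cell E°cell = 0, since both electrodes use the same couple.
The compartment with the higher Sn²⁺(aq) concentration (0.93 M) acts as the cathode; ions are reduced there and produced at the dilute (0.00083 M) anode.
With n = 2, Ecell = −(0.0592/2)·log([dilute]/[conc]) = −(0.0592/2)·log(0.00083/0.93) = +0.090 V.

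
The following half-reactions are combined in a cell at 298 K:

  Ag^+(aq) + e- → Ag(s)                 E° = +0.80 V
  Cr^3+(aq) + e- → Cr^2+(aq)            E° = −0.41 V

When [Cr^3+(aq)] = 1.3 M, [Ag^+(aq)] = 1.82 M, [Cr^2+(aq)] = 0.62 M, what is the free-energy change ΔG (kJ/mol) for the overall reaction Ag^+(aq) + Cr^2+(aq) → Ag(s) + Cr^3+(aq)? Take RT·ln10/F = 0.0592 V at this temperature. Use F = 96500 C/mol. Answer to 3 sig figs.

−116 kJ/mol

E°cell = +0.80 − (−0.41) = +1.21 V; the balanced reaction transfers n = 1 electron.
Here Q = [Cr^3+(aq)] / ([Ag^+(aq)]·[Cr^2+(aq)]) = 1.15 (log Q = 0.061), giving E = +1.21 − (0.0592/1)·(0.061) = +1.2064 V.
Then ΔG = −nFE = −1 × 96500 × +1.2064 J/mol = −116 kJ/mol.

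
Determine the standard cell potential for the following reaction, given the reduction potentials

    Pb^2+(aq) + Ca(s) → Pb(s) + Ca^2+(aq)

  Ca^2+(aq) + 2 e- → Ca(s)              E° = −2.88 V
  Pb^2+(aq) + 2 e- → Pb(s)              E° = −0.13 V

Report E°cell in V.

+2.75 V

Pb^2+(aq) gains electrons, so the Pb²⁺/Pb couple is the cathode; the Ca²⁺/Ca couple is the anode.
E°cell = E°(cathode) − E°(anode) = −0.13 − (−2.88) = +2.75 V.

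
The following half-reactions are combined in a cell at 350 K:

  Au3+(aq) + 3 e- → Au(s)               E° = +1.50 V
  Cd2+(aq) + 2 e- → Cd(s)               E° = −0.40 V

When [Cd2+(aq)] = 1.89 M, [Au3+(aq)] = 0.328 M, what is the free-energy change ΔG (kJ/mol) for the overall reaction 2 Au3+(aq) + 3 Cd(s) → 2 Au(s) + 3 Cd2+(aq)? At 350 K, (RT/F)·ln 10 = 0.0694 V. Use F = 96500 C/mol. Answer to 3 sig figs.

−1090 kJ/mol

With Au³⁺/Au reduced at the cathode, E°cell = +1.50 − (−0.40) = +1.90 V and n = 6.
The reaction quotient is [Cd2+(aq)]^3 / [Au3+(aq)]^2 = 62.8; by Nernst, E = +1.90 − (0.0694/6)(1.798) = +1.8792 V.
ΔG = −nFE = −(6)(96500)(+1.8792) J/mol = −1090 kJ/mol.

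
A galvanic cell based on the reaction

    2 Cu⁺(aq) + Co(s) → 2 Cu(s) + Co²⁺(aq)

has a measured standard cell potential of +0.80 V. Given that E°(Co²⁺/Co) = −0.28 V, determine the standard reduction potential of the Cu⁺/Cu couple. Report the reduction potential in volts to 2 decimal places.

+0.52 V

In the reaction as written the Cu⁺/Cu couple is reduced (cathode) and Co²⁺/Co is oxidized (anode), so E°cell = E°(Cu⁺/Cu) − E°(Co²⁺/Co).
E°(Cu⁺/Cu) = E°cell + E°(anode) = +0.80 + (−0.28) = +0.52 V.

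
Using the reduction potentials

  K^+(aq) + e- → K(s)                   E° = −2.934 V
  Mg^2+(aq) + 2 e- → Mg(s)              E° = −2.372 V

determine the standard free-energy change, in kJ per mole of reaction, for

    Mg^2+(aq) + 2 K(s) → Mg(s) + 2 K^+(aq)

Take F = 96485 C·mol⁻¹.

In the reaction as written Mg^2+(aq) is reduced, so the Mg²⁺/Mg couple is the cathode and K⁺/K is the anode.
E°cell = −2.372 − (−2.934) = +0.562 V; balancing electrons gives n = 2.
ΔG° = −nFE°cell = −(2)(96485)(+0.562) J/mol = −108 kJ/mol.

−108 kJ/mol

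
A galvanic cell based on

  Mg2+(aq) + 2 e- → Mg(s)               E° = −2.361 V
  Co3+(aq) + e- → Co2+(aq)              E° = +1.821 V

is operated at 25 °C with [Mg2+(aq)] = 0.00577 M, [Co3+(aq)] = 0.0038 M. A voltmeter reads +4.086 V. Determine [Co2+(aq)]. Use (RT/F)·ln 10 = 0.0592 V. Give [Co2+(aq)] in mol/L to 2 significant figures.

2.1 M

The Co³⁺/Co²⁺ couple has the larger reduction potential, so it is the cathode: E°cell = +1.821 − (−2.361) = +4.182 V and n = 2.
From the Nernst equation, log Q = n(E° − E)/0.0592 = 2·(+4.182 − (+4.086))/0.0592 = 3.243.
For 2 Co3+(aq) + Mg(s) → 2 Co2+(aq) + Mg2+(aq), the reaction quotient is Q = ([Co2+(aq)]^2·[Mg2+(aq)]) / [Co3+(aq)]^2.
Substituting the known concentrations and solving, log [Co2+(aq)] = 0.321 and [Co2+(aq)] = 2.1 M.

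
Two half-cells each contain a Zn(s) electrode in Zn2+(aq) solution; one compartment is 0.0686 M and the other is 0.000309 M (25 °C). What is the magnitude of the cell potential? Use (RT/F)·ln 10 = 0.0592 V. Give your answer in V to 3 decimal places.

For a concentration cell E°cell = 0, since both electrodes use the same couple.
The compartment with the higher Zn2+(aq) concentration (0.0686 M) acts as the cathode; ions are reduced there and produced at the dilute (0.000309 M) anode.
With n = 2, Ecell = −(0.0592/2)·log([dilute]/[conc]) = −(0.0592/2)·log(0.000309/0.0686) = +0.069 V.

0.069 V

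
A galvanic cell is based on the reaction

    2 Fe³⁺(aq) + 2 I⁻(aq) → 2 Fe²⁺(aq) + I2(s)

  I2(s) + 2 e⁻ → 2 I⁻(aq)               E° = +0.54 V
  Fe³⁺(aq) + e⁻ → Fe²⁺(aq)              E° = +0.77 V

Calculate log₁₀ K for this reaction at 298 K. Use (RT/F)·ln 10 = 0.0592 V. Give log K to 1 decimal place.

log K = 7.8

The Fe³⁺/Fe²⁺ couple is reduced (cathode); E°cell = +0.77 − (+0.54) = +0.23 V with n = 2.
At equilibrium E = 0, so log K = nE°cell / 0.0592 = (2)(+0.23) / 0.0592 = 7.8.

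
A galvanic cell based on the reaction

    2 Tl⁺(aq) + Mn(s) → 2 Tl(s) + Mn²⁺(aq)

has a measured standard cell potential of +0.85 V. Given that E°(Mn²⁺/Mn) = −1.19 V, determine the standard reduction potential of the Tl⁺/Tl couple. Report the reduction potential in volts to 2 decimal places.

In the reaction as written the Tl⁺/Tl couple is reduced (cathode) and Mn²⁺/Mn is oxidized (anode), so E°cell = E°(Tl⁺/Tl) − E°(Mn²⁺/Mn).
E°(Tl⁺/Tl) = E°cell + E°(anode) = +0.85 + (−1.19) = −0.34 V.

−0.34 V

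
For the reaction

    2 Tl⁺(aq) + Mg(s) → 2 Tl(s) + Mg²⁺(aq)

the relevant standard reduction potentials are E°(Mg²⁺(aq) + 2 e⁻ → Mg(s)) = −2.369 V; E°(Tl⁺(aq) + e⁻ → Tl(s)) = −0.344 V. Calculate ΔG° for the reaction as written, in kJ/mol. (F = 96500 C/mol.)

In the reaction as written Tl⁺(aq) is reduced, so the Tl⁺/Tl couple is the cathode and Mg²⁺/Mg is the anode.
E°cell = −0.344 − (−2.369) = +2.025 V; balancing electrons gives n = 2.
ΔG° = −nFE°cell = −(2)(96500)(+2.025) J/mol = −391 kJ/mol.

−391 kJ/mol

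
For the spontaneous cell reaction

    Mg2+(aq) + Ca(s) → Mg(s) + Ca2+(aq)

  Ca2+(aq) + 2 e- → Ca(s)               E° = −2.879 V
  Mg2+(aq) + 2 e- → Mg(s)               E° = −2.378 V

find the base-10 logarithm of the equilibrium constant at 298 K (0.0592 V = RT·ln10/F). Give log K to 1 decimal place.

The Mg²⁺/Mg couple is reduced (cathode); E°cell = −2.378 − (−2.879) = +0.501 V with n = 2.
At equilibrium E = 0, so log K = nE°cell / 0.0592 = (2)(+0.501) / 0.0592 = 16.9.

log K = 16.9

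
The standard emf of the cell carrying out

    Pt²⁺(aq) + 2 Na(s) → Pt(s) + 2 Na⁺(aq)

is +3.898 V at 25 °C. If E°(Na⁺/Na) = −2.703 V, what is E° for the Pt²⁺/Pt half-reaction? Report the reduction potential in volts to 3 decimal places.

+1.195 V

In the reaction as written the Pt²⁺/Pt couple is reduced (cathode) and Na⁺/Na is oxidized (anode), so E°cell = E°(Pt²⁺/Pt) − E°(Na⁺/Na).
E°(Pt²⁺/Pt) = E°cell + E°(anode) = +3.898 + (−2.703) = +1.195 V.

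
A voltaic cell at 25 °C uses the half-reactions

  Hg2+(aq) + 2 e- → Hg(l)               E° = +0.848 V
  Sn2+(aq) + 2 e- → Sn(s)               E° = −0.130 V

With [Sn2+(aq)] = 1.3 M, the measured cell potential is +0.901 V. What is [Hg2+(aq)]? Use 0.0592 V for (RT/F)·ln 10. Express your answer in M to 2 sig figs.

With Hg²⁺/Hg at the cathode and Sn²⁺/Sn at the anode, E°cell = +0.848 − (−0.130) = +0.978 V (n = 2).
Since E = E° − (0.0592/n)·log Q, log Q = n(E° − E)/0.0592 = 2.601.
For Hg2+(aq) + Sn(s) → Hg(l) + Sn2+(aq), the reaction quotient is Q = [Sn2+(aq)] / [Hg2+(aq)].
Isolating [Hg2+(aq)] in Q = 10^{2.601} yields log [Hg2+(aq)] = −2.487, i.e. 0.0033 M.

0.0033 M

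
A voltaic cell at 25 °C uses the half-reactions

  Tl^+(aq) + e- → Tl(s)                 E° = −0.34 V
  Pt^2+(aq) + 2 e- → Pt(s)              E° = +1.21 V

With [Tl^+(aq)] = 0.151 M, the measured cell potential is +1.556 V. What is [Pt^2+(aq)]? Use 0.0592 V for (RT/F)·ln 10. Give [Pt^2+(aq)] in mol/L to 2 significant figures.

0.036 M

With Pt²⁺/Pt at the cathode and Tl⁺/Tl at the anode, E°cell = +1.21 − (−0.34) = +1.55 V (n = 2).
From the Nernst equation, log Q = n(E° − E)/0.0592 = 2·(+1.55 − (+1.556))/0.0592 = −0.203.
The balanced reaction is Pt^2+(aq) + 2 Tl(s) → Pt(s) + 2 Tl^+(aq), so Q = [Tl^+(aq)]^2 / [Pt^2+(aq)].
Substituting the known concentrations and solving, log [Pt^2+(aq)] = −1.439 and [Pt^2+(aq)] = 0.036 M.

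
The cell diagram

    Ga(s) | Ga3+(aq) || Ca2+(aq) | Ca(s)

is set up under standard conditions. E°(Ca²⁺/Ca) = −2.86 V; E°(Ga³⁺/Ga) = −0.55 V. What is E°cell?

By convention the left-hand electrode in cell notation is the anode (oxidation) and the right-hand electrode is the cathode (reduction).
E°cell = E°(right) − E°(left) = −2.86 − (−0.55) = −2.31 V.
The negative sign shows that, as written, the cell would require an external voltage to drive the reaction.

−2.31 V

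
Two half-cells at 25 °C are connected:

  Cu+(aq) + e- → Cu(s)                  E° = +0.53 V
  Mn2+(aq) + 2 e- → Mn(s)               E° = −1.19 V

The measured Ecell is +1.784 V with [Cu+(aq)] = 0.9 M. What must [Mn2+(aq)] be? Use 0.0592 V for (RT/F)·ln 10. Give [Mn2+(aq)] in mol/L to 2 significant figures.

The Cu⁺/Cu couple has the larger reduction potential, so it is the cathode: E°cell = +0.53 − (−1.19) = +1.72 V and n = 2.
Since E = E° − (0.0592/n)·log Q, log Q = n(E° − E)/0.0592 = −2.162.
The balanced reaction is 2 Cu+(aq) + Mn(s) → 2 Cu(s) + Mn2+(aq), so Q = [Mn2+(aq)] / [Cu+(aq)]^2.
Solving for the unknown gives log [Mn2+(aq)] = −2.254, so [Mn2+(aq)] ≈ 0.0056 M.

0.0056 M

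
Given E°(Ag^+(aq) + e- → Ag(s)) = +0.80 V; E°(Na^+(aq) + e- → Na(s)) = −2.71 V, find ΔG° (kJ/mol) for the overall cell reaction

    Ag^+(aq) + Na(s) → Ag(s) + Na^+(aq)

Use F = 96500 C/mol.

In the reaction as written Ag^+(aq) is reduced, so the Ag⁺/Ag couple is the cathode and Na⁺/Na is the anode.
E°cell = +0.80 − (−2.71) = +3.51 V; balancing electrons gives n = 1.
ΔG° = −nFE°cell = −(1)(96500)(+3.51) J/mol = −339 kJ/mol.

−339 kJ/mol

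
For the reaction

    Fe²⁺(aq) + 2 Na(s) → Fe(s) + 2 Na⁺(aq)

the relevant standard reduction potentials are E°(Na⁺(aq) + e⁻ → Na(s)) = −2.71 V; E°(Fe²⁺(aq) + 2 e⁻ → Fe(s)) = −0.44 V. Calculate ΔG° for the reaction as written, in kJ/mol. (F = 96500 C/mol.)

−438 kJ/mol

In the reaction as written Fe²⁺(aq) is reduced, so the Fe²⁺/Fe couple is the cathode and Na⁺/Na is the anode.
E°cell = −0.44 − (−2.71) = +2.27 V; balancing electrons gives n = 2.
ΔG° = −nFE°cell = −(2)(96500)(+2.27) J/mol = −438 kJ/mol.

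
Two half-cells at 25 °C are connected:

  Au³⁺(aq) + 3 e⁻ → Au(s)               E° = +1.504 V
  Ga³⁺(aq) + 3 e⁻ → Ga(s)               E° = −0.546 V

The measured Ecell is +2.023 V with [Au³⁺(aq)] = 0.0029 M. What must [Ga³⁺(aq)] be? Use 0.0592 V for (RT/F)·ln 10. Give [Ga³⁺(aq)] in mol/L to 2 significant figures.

Au³⁺/Au is the cathode (higher E°); E°cell = +1.504 − (−0.546) = +2.050 V with n = 3.
From the Nernst equation, log Q = n(E° − E)/0.0592 = 3·(+2.050 − (+2.023))/0.0592 = 1.368.
For Au³⁺(aq) + Ga(s) → Au(s) + Ga³⁺(aq), the reaction quotient is Q = [Ga³⁺(aq)] / [Au³⁺(aq)].
Solving for the unknown gives log [Ga³⁺(aq)] = −1.170, so [Ga³⁺(aq)] ≈ 0.068 M.

0.068 M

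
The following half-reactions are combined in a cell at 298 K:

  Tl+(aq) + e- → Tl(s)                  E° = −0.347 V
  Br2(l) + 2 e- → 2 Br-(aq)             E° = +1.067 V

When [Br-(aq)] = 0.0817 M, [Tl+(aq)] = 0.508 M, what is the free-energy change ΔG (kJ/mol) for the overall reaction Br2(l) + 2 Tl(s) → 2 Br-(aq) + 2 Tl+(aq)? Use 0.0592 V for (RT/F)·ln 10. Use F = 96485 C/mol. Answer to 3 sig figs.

−289 kJ/mol

E°cell = +1.067 − (−0.347) = +1.414 V; the balanced reaction transfers n = 2 electrons.
Q = [Br-(aq)]^2·[Tl+(aq)]^2 = 0.00172, so log Q = −2.764 and E = +1.414 − (0.0592/2)(−2.764) = +1.4958 V.
ΔG = −nFE = −(2)(96485)(+1.4958) J/mol = −289 kJ/mol.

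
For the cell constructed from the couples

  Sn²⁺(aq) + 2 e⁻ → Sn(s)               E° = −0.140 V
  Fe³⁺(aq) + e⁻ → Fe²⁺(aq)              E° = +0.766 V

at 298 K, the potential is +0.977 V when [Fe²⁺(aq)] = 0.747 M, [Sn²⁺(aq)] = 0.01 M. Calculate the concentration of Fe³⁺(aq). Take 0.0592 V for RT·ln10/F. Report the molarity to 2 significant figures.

1.2 M

Fe³⁺/Fe²⁺ is the cathode (higher E°); E°cell = +0.766 − (−0.140) = +0.906 V with n = 2.
Since E = E° − (0.0592/n)·log Q, log Q = n(E° − E)/0.0592 = −2.399.
Balancing electrons gives 2 Fe³⁺(aq) + Sn(s) → 2 Fe²⁺(aq) + Sn²⁺(aq); thus Q = ([Fe²⁺(aq)]^2·[Sn²⁺(aq)]) / [Fe³⁺(aq)]^2.
Solving for the unknown gives log [Fe³⁺(aq)] = 0.073, so [Fe³⁺(aq)] ≈ 1.2 M.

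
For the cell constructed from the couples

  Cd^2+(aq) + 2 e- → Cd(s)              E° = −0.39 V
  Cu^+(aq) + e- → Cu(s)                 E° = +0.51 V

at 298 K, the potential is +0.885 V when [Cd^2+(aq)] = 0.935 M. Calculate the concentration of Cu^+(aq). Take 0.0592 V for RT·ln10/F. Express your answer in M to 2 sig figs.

0.54 M

The Cu⁺/Cu couple has the larger reduction potential, so it is the cathode: E°cell = +0.51 − (−0.39) = +0.90 V and n = 2.
From the Nernst equation, log Q = n(E° − E)/0.0592 = 2·(+0.90 − (+0.885))/0.0592 = 0.507.
The balanced reaction is 2 Cu^+(aq) + Cd(s) → 2 Cu(s) + Cd^2+(aq), so Q = [Cd^2+(aq)] / [Cu^+(aq)]^2.
Substituting the known concentrations and solving, log [Cu^+(aq)] = −0.268 and [Cu^+(aq)] = 0.54 M.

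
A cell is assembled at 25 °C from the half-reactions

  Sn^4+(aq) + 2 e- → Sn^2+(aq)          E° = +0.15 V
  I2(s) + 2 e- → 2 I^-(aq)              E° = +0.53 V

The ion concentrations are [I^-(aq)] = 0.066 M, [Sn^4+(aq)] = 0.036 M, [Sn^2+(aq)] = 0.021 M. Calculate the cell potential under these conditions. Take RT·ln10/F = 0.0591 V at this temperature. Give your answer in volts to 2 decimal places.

+0.44 V

The I₂/I⁻ couple has the more positive E°, so it is the cathode; Sn⁴⁺/Sn²⁺ is the anode.
E°cell = E°cat − E°an = +0.53 − (+0.15) = +0.38 V; n = 2.
The balanced reaction is I2(s) + Sn^2+(aq) → 2 I^-(aq) + Sn^4+(aq), so Q = ([I^-(aq)]^2·[Sn^4+(aq)]) / [Sn^2+(aq)] = 0.00747 and log Q = −2.127.
By the Nernst equation, E = +0.38 − (0.0591/2)·(−2.127) = +0.44 V.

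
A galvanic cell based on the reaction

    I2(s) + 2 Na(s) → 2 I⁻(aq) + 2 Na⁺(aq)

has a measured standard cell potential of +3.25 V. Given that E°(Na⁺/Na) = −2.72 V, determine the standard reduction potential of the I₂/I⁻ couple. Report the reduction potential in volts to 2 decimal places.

In the reaction as written the I₂/I⁻ couple is reduced (cathode) and Na⁺/Na is oxidized (anode), so E°cell = E°(I₂/I⁻) − E°(Na⁺/Na).
E°(I₂/I⁻) = E°cell + E°(anode) = +3.25 + (−2.72) = +0.53 V.

+0.53 V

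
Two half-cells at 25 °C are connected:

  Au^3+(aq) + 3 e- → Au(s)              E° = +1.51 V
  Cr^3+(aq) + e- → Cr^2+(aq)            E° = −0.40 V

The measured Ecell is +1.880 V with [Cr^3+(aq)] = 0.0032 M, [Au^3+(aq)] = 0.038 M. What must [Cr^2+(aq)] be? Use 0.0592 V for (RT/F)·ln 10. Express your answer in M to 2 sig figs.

0.0030 M

The Au³⁺/Au couple has the larger reduction potential, so it is the cathode: E°cell = +1.51 − (−0.40) = +1.91 V and n = 3.
Rearranging E = E° − (0.0592/n)·log Q gives log Q = 3(+1.91 − (+1.880))/0.0592 = 1.520.
Balancing electrons gives Au^3+(aq) + 3 Cr^2+(aq) → Au(s) + 3 Cr^3+(aq); thus Q = [Cr^3+(aq)]^3 / ([Au^3+(aq)]·[Cr^2+(aq)]^3).
Isolating [Cr^2+(aq)] in Q = 10^{1.520} yields log [Cr^2+(aq)] = −2.528, i.e. 0.0030 M.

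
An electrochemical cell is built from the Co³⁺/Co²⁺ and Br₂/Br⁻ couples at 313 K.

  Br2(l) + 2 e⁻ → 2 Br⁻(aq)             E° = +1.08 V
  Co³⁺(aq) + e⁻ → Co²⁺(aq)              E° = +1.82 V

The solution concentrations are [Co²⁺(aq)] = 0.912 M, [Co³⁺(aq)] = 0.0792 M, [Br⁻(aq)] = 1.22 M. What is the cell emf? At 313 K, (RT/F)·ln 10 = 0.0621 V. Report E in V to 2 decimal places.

Since E°(Co³⁺/Co²⁺) > E°(Br₂/Br⁻), Co³⁺/Co²⁺ serves as the cathode.
E°cell = E°cat − E°an = +1.82 − (+1.08) = +0.74 V; n = 2.
Balancing gives 2 Co³⁺(aq) + 2 Br⁻(aq) → 2 Co²⁺(aq) + Br2(l); hence Q = [Co²⁺(aq)]^2 / ([Co³⁺(aq)]^2·[Br⁻(aq)]^2) = 89.1 (log Q = 1.950).
Applying E = E° − (RT ln10/nF)·log Q gives +0.74 − (0.0621/2)(1.950) = +0.68 V.

+0.68 V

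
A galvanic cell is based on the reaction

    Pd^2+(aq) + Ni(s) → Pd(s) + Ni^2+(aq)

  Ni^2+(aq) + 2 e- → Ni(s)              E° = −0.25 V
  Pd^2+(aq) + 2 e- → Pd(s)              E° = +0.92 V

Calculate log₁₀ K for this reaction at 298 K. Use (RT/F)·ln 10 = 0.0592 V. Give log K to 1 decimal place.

The Pd²⁺/Pd couple is reduced (cathode); E°cell = +0.92 − (−0.25) = +1.17 V with n = 2.
At equilibrium E = 0, so log K = nE°cell / 0.0592 = (2)(+1.17) / 0.0592 = 39.5.

log K = 39.5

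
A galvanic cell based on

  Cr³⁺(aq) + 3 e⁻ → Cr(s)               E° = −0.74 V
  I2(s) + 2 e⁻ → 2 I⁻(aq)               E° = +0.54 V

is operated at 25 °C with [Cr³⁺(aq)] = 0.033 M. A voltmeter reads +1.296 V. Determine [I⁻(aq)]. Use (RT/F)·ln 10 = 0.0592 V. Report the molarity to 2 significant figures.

1.7 M

The I₂/I⁻ couple has the larger reduction potential, so it is the cathode: E°cell = +0.54 − (−0.74) = +1.28 V and n = 6.
From the Nernst equation, log Q = n(E° − E)/0.0592 = 6·(+1.28 − (+1.296))/0.0592 = −1.622.
The balanced reaction is 3 I2(s) + 2 Cr(s) → 6 I⁻(aq) + 2 Cr³⁺(aq), so Q = [I⁻(aq)]^6·[Cr³⁺(aq)]^2.
Isolating [I⁻(aq)] in Q = 10^{−1.622} yields log [I⁻(aq)] = 0.223, i.e. 1.7 M.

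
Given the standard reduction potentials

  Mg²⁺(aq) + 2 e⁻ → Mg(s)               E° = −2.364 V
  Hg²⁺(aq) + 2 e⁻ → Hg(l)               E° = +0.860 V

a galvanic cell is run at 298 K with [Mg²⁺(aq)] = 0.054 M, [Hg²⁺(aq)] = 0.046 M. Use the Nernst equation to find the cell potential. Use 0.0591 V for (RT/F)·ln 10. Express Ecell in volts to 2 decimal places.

Since E°(Hg²⁺/Hg) > E°(Mg²⁺/Mg), Hg²⁺/Hg serves as the cathode.
E°cell = +0.860 − (−2.364) = +3.224 V, with n = 2 electrons transferred.
The balanced reaction is Hg²⁺(aq) + Mg(s) → Hg(l) + Mg²⁺(aq), so Q = [Mg²⁺(aq)] / [Hg²⁺(aq)] = 1.17 and log Q = 0.070.
E = E° − (0.0591/n)·log Q = +3.224 − (0.0591/2)(0.070) = +3.22 V.

+3.22 V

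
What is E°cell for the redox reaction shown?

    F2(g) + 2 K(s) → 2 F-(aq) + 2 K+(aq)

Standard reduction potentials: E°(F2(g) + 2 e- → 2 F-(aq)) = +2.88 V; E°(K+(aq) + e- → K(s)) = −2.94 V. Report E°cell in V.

F2(g) gains electrons, so the F₂/F⁻ couple is the cathode; the K⁺/K couple is the anode.
E°cell = E°(cathode) − E°(anode) = +2.88 − (−2.94) = +5.82 V.

+5.82 V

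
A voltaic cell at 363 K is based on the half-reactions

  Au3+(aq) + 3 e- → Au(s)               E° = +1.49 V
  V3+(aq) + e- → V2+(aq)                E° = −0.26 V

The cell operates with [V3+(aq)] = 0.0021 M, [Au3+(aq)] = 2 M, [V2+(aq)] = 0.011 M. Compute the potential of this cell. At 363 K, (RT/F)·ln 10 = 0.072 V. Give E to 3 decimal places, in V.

+1.809 V

Since E°(Au³⁺/Au) > E°(V³⁺/V²⁺), Au³⁺/Au serves as the cathode.
The standard potential is +1.49 − (−0.26) = +1.75 V and the balanced reaction transfers n = 3 electrons.
Balancing gives Au3+(aq) + 3 V2+(aq) → Au(s) + 3 V3+(aq); hence Q = [V3+(aq)]^3 / ([Au3+(aq)]·[V2+(aq)]^3) = 0.00348 (log Q = −2.459).
E = E° − (0.072/n)·log Q = +1.75 − (0.072/3)(−2.459) = +1.809 V.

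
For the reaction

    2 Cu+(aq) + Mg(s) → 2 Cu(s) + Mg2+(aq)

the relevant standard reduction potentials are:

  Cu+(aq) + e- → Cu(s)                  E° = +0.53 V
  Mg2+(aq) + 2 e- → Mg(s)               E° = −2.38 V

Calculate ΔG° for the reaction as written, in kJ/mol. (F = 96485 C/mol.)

−562 kJ/mol

In the reaction as written Cu+(aq) is reduced, so the Cu⁺/Cu couple is the cathode and Mg²⁺/Mg is the anode.
E°cell = +0.53 − (−2.38) = +2.91 V; balancing electrons gives n = 2.
ΔG° = −nFE°cell = −(2)(96485)(+2.91) J/mol = −562 kJ/mol.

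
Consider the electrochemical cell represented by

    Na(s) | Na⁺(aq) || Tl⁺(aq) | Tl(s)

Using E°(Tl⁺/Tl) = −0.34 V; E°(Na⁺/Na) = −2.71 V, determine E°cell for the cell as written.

By convention the left-hand electrode in cell notation is the anode (oxidation) and the right-hand electrode is the cathode (reduction).
E°cell = E°(right) − E°(left) = −0.34 − (−2.71) = +2.37 V.

+2.37 V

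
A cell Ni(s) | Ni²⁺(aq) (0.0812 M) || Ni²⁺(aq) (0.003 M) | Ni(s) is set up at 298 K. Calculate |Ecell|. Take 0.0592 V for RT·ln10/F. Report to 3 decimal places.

For a concentration cell E°cell = 0, since both electrodes use the same couple.
The compartment with the higher Ni²⁺(aq) concentration (0.0812 M) acts as the cathode; ions are reduced there and produced at the dilute (0.003 M) anode.
With n = 2, Ecell = −(0.0592/2)·log([dilute]/[conc]) = −(0.0592/2)·log(0.003/0.0812) = +0.042 V.

0.042 V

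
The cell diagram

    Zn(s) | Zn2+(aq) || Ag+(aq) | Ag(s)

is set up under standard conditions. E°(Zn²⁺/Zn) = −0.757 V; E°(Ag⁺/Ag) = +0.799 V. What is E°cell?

+1.556 V

By convention the left-hand electrode in cell notation is the anode (oxidation) and the right-hand electrode is the cathode (reduction).
E°cell = E°(right) − E°(left) = +0.799 − (−0.757) = +1.556 V.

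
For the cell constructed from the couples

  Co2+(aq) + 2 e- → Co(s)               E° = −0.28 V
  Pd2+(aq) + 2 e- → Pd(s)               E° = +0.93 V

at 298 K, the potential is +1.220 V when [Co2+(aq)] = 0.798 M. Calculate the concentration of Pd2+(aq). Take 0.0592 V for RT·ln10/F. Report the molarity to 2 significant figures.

With Pd²⁺/Pd at the cathode and Co²⁺/Co at the anode, E°cell = +0.93 − (−0.28) = +1.21 V (n = 2).
From the Nernst equation, log Q = n(E° − E)/0.0592 = 2·(+1.21 − (+1.220))/0.0592 = −0.338.
Balancing electrons gives Pd2+(aq) + Co(s) → Pd(s) + Co2+(aq); thus Q = [Co2+(aq)] / [Pd2+(aq)].
Substituting the known concentrations and solving, log [Pd2+(aq)] = 0.240 and [Pd2+(aq)] = 1.7 M.

1.7 M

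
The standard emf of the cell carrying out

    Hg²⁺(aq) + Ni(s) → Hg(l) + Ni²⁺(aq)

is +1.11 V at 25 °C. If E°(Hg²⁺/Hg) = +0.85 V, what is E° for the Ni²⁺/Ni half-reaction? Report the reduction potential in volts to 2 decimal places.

In the reaction as written the Hg²⁺/Hg couple is reduced (cathode) and Ni²⁺/Ni is oxidized (anode), so E°cell = E°(Hg²⁺/Hg) − E°(Ni²⁺/Ni).
E°(Ni²⁺/Ni) = E°(cathode) − E°cell = +0.85 − (+1.11) = −0.26 V.

−0.26 V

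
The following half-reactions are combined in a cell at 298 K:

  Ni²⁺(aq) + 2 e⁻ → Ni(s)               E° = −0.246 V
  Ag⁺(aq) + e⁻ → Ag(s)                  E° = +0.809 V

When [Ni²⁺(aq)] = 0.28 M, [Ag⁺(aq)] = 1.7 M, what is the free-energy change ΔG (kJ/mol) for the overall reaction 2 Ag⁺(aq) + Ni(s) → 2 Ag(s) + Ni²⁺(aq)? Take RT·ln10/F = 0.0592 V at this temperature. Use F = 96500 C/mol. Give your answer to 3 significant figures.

−209 kJ/mol

E°cell = +0.809 − (−0.246) = +1.055 V; the balanced reaction transfers n = 2 electrons.
The reaction quotient is [Ni²⁺(aq)] / [Ag⁺(aq)]^2 = 0.0969; by Nernst, E = +1.055 − (0.0592/2)(−1.014) = +1.0850 V.
Then ΔG = −nFE = −2 × 96500 × +1.0850 J/mol = −209 kJ/mol.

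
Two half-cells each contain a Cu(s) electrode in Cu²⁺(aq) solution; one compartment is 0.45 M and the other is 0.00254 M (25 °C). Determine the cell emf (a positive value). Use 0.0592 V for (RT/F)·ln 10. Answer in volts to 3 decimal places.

0.067 V

For a concentration cell E°cell = 0, since both electrodes use the same couple.
The compartment with the higher Cu²⁺(aq) concentration (0.45 M) acts as the cathode; ions are reduced there and produced at the dilute (0.00254 M) anode.
With n = 2, Ecell = −(0.0592/2)·log([dilute]/[conc]) = −(0.0592/2)·log(0.00254/0.45) = +0.067 V.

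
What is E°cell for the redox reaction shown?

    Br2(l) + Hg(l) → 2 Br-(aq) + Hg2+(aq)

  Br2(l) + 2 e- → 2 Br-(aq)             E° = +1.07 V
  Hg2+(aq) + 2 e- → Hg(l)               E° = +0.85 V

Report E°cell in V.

+0.22 V

In the reaction as written, Br2(l) is reduced (cathode) and Hg2+(aq) is produced by oxidation at the anode.
E°cell = E°(cathode) − E°(anode) = +1.07 − (+0.85) = +0.22 V.
The positive value indicates the reaction is spontaneous as written.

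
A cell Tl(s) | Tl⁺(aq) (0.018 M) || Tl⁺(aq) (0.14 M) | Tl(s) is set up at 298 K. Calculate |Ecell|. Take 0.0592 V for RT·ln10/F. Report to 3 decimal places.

0.053 V

For a concentration cell E°cell = 0, since both electrodes use the same couple.
The compartment with the higher Tl⁺(aq) concentration (0.14 M) acts as the cathode; ions are reduced there and produced at the dilute (0.018 M) anode.
With n = 1, Ecell = −(0.0592/1)·log([dilute]/[conc]) = −(0.0592/1)·log(0.018/0.14) = +0.053 V.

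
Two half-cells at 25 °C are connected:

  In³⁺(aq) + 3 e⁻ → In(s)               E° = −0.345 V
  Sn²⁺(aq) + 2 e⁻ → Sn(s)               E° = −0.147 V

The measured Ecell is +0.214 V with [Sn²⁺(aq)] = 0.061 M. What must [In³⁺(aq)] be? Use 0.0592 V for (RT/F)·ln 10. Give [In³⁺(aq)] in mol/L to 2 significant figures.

0.0023 M

The Sn²⁺/Sn couple has the larger reduction potential, so it is the cathode: E°cell = −0.147 − (−0.345) = +0.198 V and n = 6.
Since E = E° − (0.0592/n)·log Q, log Q = n(E° − E)/0.0592 = −1.622.
Balancing electrons gives 3 Sn²⁺(aq) + 2 In(s) → 3 Sn(s) + 2 In³⁺(aq); thus Q = [In³⁺(aq)]^2 / [Sn²⁺(aq)]^3.
Solving for the unknown gives log [In³⁺(aq)] = −2.633, so [In³⁺(aq)] ≈ 0.0023 M.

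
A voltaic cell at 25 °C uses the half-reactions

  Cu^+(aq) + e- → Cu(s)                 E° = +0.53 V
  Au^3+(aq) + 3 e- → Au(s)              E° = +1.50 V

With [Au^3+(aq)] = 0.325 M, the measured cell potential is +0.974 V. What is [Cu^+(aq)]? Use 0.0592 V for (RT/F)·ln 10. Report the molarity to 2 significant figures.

The Au³⁺/Au couple has the larger reduction potential, so it is the cathode: E°cell = +1.50 − (+0.53) = +0.97 V and n = 3.
From the Nernst equation, log Q = n(E° − E)/0.0592 = 3·(+0.97 − (+0.974))/0.0592 = −0.203.
Balancing electrons gives Au^3+(aq) + 3 Cu(s) → Au(s) + 3 Cu^+(aq); thus Q = [Cu^+(aq)]^3 / [Au^3+(aq)].
Solving for the unknown gives log [Cu^+(aq)] = −0.230, so [Cu^+(aq)] ≈ 0.59 M.

0.59 M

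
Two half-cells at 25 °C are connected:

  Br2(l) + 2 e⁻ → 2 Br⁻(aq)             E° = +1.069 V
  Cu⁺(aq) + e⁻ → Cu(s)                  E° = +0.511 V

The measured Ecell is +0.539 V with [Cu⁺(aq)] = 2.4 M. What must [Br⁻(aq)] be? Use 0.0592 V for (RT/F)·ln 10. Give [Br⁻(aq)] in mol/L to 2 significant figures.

0.87 M

Br₂/Br⁻ is the cathode (higher E°); E°cell = +1.069 − (+0.511) = +0.558 V with n = 2.
From the Nernst equation, log Q = n(E° − E)/0.0592 = 2·(+0.558 − (+0.539))/0.0592 = 0.642.
The balanced reaction is Br2(l) + 2 Cu(s) → 2 Br⁻(aq) + 2 Cu⁺(aq), so Q = [Br⁻(aq)]^2·[Cu⁺(aq)]^2.
Isolating [Br⁻(aq)] in Q = 10^{0.642} yields log [Br⁻(aq)] = −0.059, i.e. 0.87 M.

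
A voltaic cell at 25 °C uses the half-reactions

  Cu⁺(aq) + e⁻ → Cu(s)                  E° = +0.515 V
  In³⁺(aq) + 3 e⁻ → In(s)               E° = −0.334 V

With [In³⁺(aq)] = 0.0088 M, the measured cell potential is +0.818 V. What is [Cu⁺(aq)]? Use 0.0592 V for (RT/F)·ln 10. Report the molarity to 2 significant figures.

0.062 M

Cu⁺/Cu is the cathode (higher E°); E°cell = +0.515 − (−0.334) = +0.849 V with n = 3.
Since E = E° − (0.0592/n)·log Q, log Q = n(E° − E)/0.0592 = 1.571.
The balanced reaction is 3 Cu⁺(aq) + In(s) → 3 Cu(s) + In³⁺(aq), so Q = [In³⁺(aq)] / [Cu⁺(aq)]^3.
Solving for the unknown gives log [Cu⁺(aq)] = −1.209, so [Cu⁺(aq)] ≈ 0.062 M.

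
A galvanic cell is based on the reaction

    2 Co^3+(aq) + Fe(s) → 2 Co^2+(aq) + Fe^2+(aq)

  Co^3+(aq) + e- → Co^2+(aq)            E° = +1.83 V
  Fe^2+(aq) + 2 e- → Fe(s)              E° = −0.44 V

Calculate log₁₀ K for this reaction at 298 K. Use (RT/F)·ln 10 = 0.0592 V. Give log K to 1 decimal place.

The Co³⁺/Co²⁺ couple is reduced (cathode); E°cell = +1.83 − (−0.44) = +2.27 V with n = 2.
At equilibrium E = 0, so log K = nE°cell / 0.0592 = (2)(+2.27) / 0.0592 = 76.7.

log K = 76.7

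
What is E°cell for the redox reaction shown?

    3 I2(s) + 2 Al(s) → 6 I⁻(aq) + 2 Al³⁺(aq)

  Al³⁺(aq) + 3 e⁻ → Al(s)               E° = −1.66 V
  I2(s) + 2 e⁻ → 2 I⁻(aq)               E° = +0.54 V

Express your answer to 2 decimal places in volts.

I2(s) gains electrons, so the I₂/I⁻ couple is the cathode; the Al³⁺/Al couple is the anode.
E°cell = E°(cathode) − E°(anode) = +0.54 − (−1.66) = +2.20 V.

+2.20 V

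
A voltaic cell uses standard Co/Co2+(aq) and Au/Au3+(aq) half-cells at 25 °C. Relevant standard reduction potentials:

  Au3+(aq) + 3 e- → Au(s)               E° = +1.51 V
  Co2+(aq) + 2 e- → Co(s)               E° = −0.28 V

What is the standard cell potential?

+1.79 V

Of the two couples in this cell, the one with the more positive reduction potential is reduced at the cathode: here that is Au³⁺/Au (+1.51 V); Co²⁺/Co (−0.28 V) is the anode.
E°cell = E°(cathode) − E°(anode) = +1.51 − (−0.28) = +1.79 V.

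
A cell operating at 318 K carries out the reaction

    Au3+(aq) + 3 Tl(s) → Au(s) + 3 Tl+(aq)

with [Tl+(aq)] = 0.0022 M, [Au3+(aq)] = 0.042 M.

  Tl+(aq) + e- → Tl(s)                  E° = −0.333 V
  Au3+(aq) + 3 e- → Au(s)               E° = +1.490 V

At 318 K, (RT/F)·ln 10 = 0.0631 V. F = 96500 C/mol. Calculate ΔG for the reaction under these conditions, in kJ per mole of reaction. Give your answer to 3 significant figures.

−568 kJ/mol

The standard cell potential is +1.490 − (−0.333) = +1.823 V, with n = 3 electrons in the balanced equation.
Here Q = [Tl+(aq)]^3 / [Au3+(aq)] = 2.54×10^−7 (log Q = −6.596), giving E = +1.823 − (0.0631/3)·(−6.596) = +1.9617 V.
ΔG = −nFE = −(3)(96500)(+1.9617) J/mol = −568 kJ/mol.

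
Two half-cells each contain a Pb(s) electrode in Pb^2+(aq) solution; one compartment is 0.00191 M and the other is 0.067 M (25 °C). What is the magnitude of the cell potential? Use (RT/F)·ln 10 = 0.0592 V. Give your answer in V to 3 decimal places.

0.046 V

For a concentration cell E°cell = 0, since both electrodes use the same couple.
The compartment with the higher Pb^2+(aq) concentration (0.067 M) acts as the cathode; ions are reduced there and produced at the dilute (0.00191 M) anode.
With n = 2, Ecell = −(0.0592/2)·log([dilute]/[conc]) = −(0.0592/2)·log(0.00191/0.067) = +0.046 V.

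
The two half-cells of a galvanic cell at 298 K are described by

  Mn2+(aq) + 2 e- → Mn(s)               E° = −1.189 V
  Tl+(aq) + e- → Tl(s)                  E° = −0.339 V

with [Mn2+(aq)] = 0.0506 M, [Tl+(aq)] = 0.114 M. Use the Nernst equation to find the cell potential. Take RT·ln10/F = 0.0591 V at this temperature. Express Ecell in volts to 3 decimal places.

Tl⁺/Tl is reduced (cathode, E° = −0.339 V) and Mn²⁺/Mn is oxidized (anode).
E°cell = E°cat − E°an = −0.339 − (−1.189) = +0.850 V; n = 2.
Balancing gives 2 Tl+(aq) + Mn(s) → 2 Tl(s) + Mn2+(aq); hence Q = [Mn2+(aq)] / [Tl+(aq)]^2 = 3.89 (log Q = 0.590).
By the Nernst equation, E = +0.850 − (0.0591/2)·(0.590) = +0.833 V.

+0.833 V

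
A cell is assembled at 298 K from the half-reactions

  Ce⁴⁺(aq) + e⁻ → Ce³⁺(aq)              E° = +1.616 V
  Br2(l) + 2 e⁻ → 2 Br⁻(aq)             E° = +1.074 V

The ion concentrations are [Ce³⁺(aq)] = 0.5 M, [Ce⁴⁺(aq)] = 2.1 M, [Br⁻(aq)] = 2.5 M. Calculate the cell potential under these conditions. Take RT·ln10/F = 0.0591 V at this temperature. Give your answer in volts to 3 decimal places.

Since E°(Ce⁴⁺/Ce³⁺) > E°(Br₂/Br⁻), Ce⁴⁺/Ce³⁺ serves as the cathode.
E°cell = E°cat − E°an = +1.616 − (+1.074) = +0.542 V; n = 2.
Balancing gives 2 Ce⁴⁺(aq) + 2 Br⁻(aq) → 2 Ce³⁺(aq) + Br2(l); hence Q = [Ce³⁺(aq)]^2 / ([Ce⁴⁺(aq)]^2·[Br⁻(aq)]^2) = 0.00907 (log Q = −2.042).
By the Nernst equation, E = +0.542 − (0.0591/2)·(−2.042) = +0.602 V.

+0.602 V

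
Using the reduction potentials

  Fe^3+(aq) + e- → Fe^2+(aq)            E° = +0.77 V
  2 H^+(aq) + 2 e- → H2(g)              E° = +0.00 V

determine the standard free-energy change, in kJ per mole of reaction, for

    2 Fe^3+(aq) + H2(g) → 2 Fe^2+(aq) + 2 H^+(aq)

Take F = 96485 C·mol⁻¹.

−149 kJ/mol

In the reaction as written Fe^3+(aq) is reduced, so the Fe³⁺/Fe²⁺ couple is the cathode and 2H⁺/H₂ is the anode.
E°cell = +0.77 − (+0.00) = +0.77 V; balancing electrons gives n = 2.
ΔG° = −nFE°cell = −(2)(96485)(+0.77) J/mol = −149 kJ/mol.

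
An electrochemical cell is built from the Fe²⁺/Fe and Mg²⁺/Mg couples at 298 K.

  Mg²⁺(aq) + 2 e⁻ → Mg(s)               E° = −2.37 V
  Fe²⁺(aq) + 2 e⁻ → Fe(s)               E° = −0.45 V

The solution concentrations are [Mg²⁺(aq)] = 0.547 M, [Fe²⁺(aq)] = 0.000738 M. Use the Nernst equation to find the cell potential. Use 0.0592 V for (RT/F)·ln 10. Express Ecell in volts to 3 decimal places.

+1.835 V

The Fe²⁺/Fe couple has the more positive E°, so it is the cathode; Mg²⁺/Mg is the anode.
The standard potential is −0.45 − (−2.37) = +1.92 V and the balanced reaction transfers n = 2 electrons.
For the overall reaction Fe²⁺(aq) + Mg(s) → Fe(s) + Mg²⁺(aq), Q = [Mg²⁺(aq)] / [Fe²⁺(aq)] = 741, giving log Q = 2.870.
E = E° − (0.0592/n)·log Q = +1.92 − (0.0592/2)(2.870) = +1.835 V.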